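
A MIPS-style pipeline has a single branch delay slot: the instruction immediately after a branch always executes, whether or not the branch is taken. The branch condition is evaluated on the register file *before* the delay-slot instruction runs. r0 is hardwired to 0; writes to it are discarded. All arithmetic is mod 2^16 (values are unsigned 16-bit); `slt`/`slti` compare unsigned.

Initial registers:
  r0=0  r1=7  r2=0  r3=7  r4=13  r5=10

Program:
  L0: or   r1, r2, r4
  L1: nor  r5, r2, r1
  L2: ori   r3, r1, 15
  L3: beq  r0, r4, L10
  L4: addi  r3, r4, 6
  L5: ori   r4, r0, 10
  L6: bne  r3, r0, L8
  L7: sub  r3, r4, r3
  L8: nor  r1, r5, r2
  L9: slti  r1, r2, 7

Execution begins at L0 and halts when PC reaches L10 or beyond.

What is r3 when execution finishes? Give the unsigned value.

#0 or   r1, r2, r4 ; 0/13/0/7/13/10
#1 nor  r5, r2, r1 ; 0/13/0/7/13/65522
#2 ori   r3, r1, 15 ; 0/13/0/15/13/65522
#3 beq  r0, r4, L10 ; 0/13/0/15/13/65522 ; →fallthru
#4 addi  r3, r4, 6 ; 0/13/0/19/13/65522
#5 ori   r4, r0, 10 ; 0/13/0/19/10/65522
#6 bne  r3, r0, L8 ; 0/13/0/19/10/65522 ; →target
#7 sub  r3, r4, r3 ; 0/13/0/65527/10/65522
#8 nor  r1, r5, r2 ; 0/13/0/65527/10/65522
#9 slti  r1, r2, 7 ; 0/1/0/65527/10/65522

65527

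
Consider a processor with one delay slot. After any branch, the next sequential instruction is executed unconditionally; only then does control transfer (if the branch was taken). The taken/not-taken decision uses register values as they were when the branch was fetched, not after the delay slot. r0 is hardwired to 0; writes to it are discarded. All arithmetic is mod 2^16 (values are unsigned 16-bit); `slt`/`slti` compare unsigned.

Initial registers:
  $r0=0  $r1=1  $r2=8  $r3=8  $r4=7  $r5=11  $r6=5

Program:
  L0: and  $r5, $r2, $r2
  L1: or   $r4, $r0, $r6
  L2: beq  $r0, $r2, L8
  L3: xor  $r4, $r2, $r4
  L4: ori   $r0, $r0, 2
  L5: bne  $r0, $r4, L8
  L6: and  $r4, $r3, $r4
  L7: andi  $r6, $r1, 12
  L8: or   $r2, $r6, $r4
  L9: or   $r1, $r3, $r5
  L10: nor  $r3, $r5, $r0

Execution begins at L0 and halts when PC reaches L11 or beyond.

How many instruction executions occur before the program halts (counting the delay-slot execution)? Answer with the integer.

10

[0] and  $r5, $r2, $r2  →  {$r0:0, $r1:1, $r2:8, $r3:8, $r4:7, $r5:8, $r6:5}
[1] or   $r4, $r0, $r6  →  {$r0:0, $r1:1, $r2:8, $r3:8, $r4:5, $r5:8, $r6:5}
[2] beq  $r0, $r2, L8  →  {$r0:0, $r1:1, $r2:8, $r3:8, $r4:5, $r5:8, $r6:5}  ⟨branch fallthrough⟩
[3] xor  $r4, $r2, $r4  →  {$r0:0, $r1:1, $r2:8, $r3:8, $r4:13, $r5:8, $r6:5}
[4] ori   $r0, $r0, 2  →  {$r0:0, $r1:1, $r2:8, $r3:8, $r4:13, $r5:8, $r6:5}
[5] bne  $r0, $r4, L8  →  {$r0:0, $r1:1, $r2:8, $r3:8, $r4:13, $r5:8, $r6:5}  ⟨branch taken⟩
[6] and  $r4, $r3, $r4  →  {$r0:0, $r1:1, $r2:8, $r3:8, $r4:8, $r5:8, $r6:5}
[8] or   $r2, $r6, $r4  →  {$r0:0, $r1:1, $r2:13, $r3:8, $r4:8, $r5:8, $r6:5}
[9] or   $r1, $r3, $r5  →  {$r0:0, $r1:8, $r2:13, $r3:8, $r4:8, $r5:8, $r6:5}
[10] nor  $r3, $r5, $r0  →  {$r0:0, $r1:8, $r2:13, $r3:65527, $r4:8, $r5:8, $r6:5}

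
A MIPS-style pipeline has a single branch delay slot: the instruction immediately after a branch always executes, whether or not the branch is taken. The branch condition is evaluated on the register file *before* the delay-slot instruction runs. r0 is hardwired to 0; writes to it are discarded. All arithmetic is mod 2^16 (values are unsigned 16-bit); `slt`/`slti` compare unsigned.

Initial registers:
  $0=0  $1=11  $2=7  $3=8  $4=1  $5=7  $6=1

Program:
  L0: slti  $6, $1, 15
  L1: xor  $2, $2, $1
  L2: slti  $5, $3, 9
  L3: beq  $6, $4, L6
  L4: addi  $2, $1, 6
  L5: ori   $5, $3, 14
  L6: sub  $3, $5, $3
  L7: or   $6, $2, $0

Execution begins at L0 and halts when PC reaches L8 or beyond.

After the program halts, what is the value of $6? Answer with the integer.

17

[0] slti  $6, $1, 15  →  {$0:0, $1:11, $2:7, $3:8, $4:1, $5:7, $6:1}
[1] xor  $2, $2, $1  →  {$0:0, $1:11, $2:12, $3:8, $4:1, $5:7, $6:1}
[2] slti  $5, $3, 9  →  {$0:0, $1:11, $2:12, $3:8, $4:1, $5:1, $6:1}
[3] beq  $6, $4, L6  →  {$0:0, $1:11, $2:12, $3:8, $4:1, $5:1, $6:1}  ⟨branch taken⟩
[4] addi  $2, $1, 6  →  {$0:0, $1:11, $2:17, $3:8, $4:1, $5:1, $6:1}
[6] sub  $3, $5, $3  →  {$0:0, $1:11, $2:17, $3:65529, $4:1, $5:1, $6:1}
[7] or   $6, $2, $0  →  {$0:0, $1:11, $2:17, $3:65529, $4:1, $5:1, $6:17}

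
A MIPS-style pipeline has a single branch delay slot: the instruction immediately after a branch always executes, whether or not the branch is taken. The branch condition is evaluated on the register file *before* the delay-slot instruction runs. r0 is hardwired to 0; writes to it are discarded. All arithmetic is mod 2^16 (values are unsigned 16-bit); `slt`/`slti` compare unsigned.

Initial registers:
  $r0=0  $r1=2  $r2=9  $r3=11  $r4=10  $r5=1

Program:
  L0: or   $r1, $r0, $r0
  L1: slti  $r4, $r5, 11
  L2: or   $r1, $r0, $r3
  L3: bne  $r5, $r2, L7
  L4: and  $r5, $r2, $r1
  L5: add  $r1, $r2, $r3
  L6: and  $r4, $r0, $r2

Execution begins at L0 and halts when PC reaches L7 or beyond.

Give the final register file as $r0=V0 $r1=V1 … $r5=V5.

PC=0  or   $r1, $r0, $r0     | $r0=0 $r1=0 $r2=9 $r3=11 $r4=10 $r5=1
PC=1  slti  $r4, $r5, 11     | $r0=0 $r1=0 $r2=9 $r3=11 $r4=1 $r5=1
PC=2  or   $r1, $r0, $r3     | $r0=0 $r1=11 $r2=9 $r3=11 $r4=1 $r5=1
PC=3  bne  $r5, $r2, L7      | $r0=0 $r1=11 $r2=9 $r3=11 $r4=1 $r5=1  [TAKEN]
PC=4  and  $r5, $r2, $r1     | $r0=0 $r1=11 $r2=9 $r3=11 $r4=1 $r5=9

$r0=0 $r1=11 $r2=9 $r3=11 $r4=1 $r5=9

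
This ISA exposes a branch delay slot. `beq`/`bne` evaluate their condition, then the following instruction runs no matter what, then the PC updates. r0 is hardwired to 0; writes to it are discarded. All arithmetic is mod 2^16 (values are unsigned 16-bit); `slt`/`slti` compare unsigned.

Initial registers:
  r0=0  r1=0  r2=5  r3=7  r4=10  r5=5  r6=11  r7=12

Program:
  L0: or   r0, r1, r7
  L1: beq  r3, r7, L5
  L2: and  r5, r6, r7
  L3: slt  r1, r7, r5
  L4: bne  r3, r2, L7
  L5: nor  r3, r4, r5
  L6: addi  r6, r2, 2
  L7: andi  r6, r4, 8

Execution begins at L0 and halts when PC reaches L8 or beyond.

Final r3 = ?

65525

#0 or   r0, r1, r7 ; 0/0/5/7/10/5/11/12
#1 beq  r3, r7, L5 ; 0/0/5/7/10/5/11/12 ; →fallthru
#2 and  r5, r6, r7 ; 0/0/5/7/10/8/11/12
#3 slt  r1, r7, r5 ; 0/0/5/7/10/8/11/12
#4 bne  r3, r2, L7 ; 0/0/5/7/10/8/11/12 ; →target
#5 nor  r3, r4, r5 ; 0/0/5/65525/10/8/11/12
#7 andi  r6, r4, 8 ; 0/0/5/65525/10/8/8/12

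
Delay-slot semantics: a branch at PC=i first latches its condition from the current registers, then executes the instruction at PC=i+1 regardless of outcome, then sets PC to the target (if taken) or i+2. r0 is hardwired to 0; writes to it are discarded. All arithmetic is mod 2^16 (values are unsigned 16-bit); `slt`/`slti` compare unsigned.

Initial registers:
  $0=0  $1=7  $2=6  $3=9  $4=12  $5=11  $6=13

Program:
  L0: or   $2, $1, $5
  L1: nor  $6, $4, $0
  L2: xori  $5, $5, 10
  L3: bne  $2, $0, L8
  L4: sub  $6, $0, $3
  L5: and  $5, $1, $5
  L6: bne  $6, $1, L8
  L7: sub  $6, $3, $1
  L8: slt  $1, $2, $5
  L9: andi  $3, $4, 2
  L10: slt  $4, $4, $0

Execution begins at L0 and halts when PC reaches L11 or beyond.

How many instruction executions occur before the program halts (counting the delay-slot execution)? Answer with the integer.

8

[0] or   $2, $1, $5  →  {$0:0, $1:7, $2:15, $3:9, $4:12, $5:11, $6:13}
[1] nor  $6, $4, $0  →  {$0:0, $1:7, $2:15, $3:9, $4:12, $5:11, $6:65523}
[2] xori  $5, $5, 10  →  {$0:0, $1:7, $2:15, $3:9, $4:12, $5:1, $6:65523}
[3] bne  $2, $0, L8  →  {$0:0, $1:7, $2:15, $3:9, $4:12, $5:1, $6:65523}  ⟨branch taken⟩
[4] sub  $6, $0, $3  →  {$0:0, $1:7, $2:15, $3:9, $4:12, $5:1, $6:65527}
[8] slt  $1, $2, $5  →  {$0:0, $1:0, $2:15, $3:9, $4:12, $5:1, $6:65527}
[9] andi  $3, $4, 2  →  {$0:0, $1:0, $2:15, $3:0, $4:12, $5:1, $6:65527}
[10] slt  $4, $4, $0  →  {$0:0, $1:0, $2:15, $3:0, $4:0, $5:1, $6:65527}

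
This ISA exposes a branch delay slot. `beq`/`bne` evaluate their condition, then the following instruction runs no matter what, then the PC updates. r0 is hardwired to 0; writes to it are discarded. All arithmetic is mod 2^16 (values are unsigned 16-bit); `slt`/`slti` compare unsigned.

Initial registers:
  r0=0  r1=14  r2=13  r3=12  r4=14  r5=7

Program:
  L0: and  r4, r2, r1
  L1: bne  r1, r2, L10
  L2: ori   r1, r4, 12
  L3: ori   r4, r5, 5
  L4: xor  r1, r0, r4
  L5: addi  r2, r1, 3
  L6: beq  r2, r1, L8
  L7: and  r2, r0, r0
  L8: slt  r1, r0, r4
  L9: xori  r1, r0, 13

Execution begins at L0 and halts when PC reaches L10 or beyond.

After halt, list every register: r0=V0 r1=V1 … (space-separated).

r0=0 r1=12 r2=13 r3=12 r4=12 r5=7

[0] and  r4, r2, r1  →  {r0:0, r1:14, r2:13, r3:12, r4:12, r5:7}
[1] bne  r1, r2, L10  →  {r0:0, r1:14, r2:13, r3:12, r4:12, r5:7}  ⟨branch taken⟩
[2] ori   r1, r4, 12  →  {r0:0, r1:12, r2:13, r3:12, r4:12, r5:7}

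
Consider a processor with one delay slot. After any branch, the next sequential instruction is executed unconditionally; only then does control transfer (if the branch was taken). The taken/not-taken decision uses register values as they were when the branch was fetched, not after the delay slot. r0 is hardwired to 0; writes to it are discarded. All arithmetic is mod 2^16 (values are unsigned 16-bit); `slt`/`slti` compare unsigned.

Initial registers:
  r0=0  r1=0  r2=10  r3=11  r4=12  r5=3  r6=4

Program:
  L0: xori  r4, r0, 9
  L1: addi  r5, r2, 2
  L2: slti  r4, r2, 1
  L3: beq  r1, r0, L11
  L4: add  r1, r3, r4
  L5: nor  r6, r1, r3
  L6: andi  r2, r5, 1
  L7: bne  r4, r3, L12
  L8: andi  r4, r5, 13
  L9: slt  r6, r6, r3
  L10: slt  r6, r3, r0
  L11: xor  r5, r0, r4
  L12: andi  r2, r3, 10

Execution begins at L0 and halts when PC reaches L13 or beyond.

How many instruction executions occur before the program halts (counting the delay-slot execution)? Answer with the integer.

7

[0] xori  r4, r0, 9  →  {r0:0, r1:0, r2:10, r3:11, r4:9, r5:3, r6:4}
[1] addi  r5, r2, 2  →  {r0:0, r1:0, r2:10, r3:11, r4:9, r5:12, r6:4}
[2] slti  r4, r2, 1  →  {r0:0, r1:0, r2:10, r3:11, r4:0, r5:12, r6:4}
[3] beq  r1, r0, L11  →  {r0:0, r1:0, r2:10, r3:11, r4:0, r5:12, r6:4}  ⟨branch taken⟩
[4] add  r1, r3, r4  →  {r0:0, r1:11, r2:10, r3:11, r4:0, r5:12, r6:4}
[11] xor  r5, r0, r4  →  {r0:0, r1:11, r2:10, r3:11, r4:0, r5:0, r6:4}
[12] andi  r2, r3, 10  →  {r0:0, r1:11, r2:10, r3:11, r4:0, r5:0, r6:4}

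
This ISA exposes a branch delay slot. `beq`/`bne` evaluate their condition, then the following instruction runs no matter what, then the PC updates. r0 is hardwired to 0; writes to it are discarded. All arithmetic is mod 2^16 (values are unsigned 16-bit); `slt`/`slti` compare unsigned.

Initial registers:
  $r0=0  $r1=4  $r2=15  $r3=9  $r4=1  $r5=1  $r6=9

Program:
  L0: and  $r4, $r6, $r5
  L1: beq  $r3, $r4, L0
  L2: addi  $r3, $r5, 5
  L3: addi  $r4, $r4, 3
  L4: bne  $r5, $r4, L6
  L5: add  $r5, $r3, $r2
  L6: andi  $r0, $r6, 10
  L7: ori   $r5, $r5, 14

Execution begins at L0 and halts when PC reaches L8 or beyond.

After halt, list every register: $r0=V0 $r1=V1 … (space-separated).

#0 and  $r4, $r6, $r5 ; 0/4/15/9/1/1/9
#1 beq  $r3, $r4, L0 ; 0/4/15/9/1/1/9 ; →fallthru
#2 addi  $r3, $r5, 5 ; 0/4/15/6/1/1/9
#3 addi  $r4, $r4, 3 ; 0/4/15/6/4/1/9
#4 bne  $r5, $r4, L6 ; 0/4/15/6/4/1/9 ; →target
#5 add  $r5, $r3, $r2 ; 0/4/15/6/4/21/9
#6 andi  $r0, $r6, 10 ; 0/4/15/6/4/21/9
#7 ori   $r5, $r5, 14 ; 0/4/15/6/4/31/9

$r0=0 $r1=4 $r2=15 $r3=6 $r4=4 $r5=31 $r6=9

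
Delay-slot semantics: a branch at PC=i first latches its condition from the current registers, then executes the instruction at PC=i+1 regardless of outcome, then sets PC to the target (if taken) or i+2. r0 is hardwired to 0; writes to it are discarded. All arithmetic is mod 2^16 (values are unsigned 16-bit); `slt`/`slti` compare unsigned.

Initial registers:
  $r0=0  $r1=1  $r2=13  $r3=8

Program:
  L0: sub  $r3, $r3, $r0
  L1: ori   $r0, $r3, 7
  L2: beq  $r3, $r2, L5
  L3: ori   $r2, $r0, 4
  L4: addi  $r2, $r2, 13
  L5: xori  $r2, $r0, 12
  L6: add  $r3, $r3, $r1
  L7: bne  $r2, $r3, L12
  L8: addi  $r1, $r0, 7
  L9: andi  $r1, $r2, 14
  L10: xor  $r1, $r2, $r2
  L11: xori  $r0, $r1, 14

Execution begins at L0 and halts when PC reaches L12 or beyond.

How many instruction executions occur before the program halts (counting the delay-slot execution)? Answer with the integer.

9

#0 sub  $r3, $r3, $r0 ; 0/1/13/8
#1 ori   $r0, $r3, 7 ; 0/1/13/8
#2 beq  $r3, $r2, L5 ; 0/1/13/8 ; →fallthru
#3 ori   $r2, $r0, 4 ; 0/1/4/8
#4 addi  $r2, $r2, 13 ; 0/1/17/8
#5 xori  $r2, $r0, 12 ; 0/1/12/8
#6 add  $r3, $r3, $r1 ; 0/1/12/9
#7 bne  $r2, $r3, L12 ; 0/1/12/9 ; →target
#8 addi  $r1, $r0, 7 ; 0/7/12/9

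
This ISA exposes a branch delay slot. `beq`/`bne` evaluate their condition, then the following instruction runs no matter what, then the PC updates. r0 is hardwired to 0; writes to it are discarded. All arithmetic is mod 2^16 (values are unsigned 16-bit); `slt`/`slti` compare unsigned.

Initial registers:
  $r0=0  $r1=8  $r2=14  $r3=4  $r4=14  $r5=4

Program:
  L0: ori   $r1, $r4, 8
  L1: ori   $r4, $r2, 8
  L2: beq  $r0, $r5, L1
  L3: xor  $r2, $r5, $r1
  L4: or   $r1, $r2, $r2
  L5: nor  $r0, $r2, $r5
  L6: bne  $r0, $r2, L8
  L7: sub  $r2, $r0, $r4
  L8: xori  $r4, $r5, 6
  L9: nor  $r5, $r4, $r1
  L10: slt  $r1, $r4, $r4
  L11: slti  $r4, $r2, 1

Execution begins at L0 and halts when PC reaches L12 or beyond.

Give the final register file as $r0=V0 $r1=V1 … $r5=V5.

[0] ori   $r1, $r4, 8  →  {$r0:0, $r1:14, $r2:14, $r3:4, $r4:14, $r5:4}
[1] ori   $r4, $r2, 8  →  {$r0:0, $r1:14, $r2:14, $r3:4, $r4:14, $r5:4}
[2] beq  $r0, $r5, L1  →  {$r0:0, $r1:14, $r2:14, $r3:4, $r4:14, $r5:4}  ⟨branch fallthrough⟩
[3] xor  $r2, $r5, $r1  →  {$r0:0, $r1:14, $r2:10, $r3:4, $r4:14, $r5:4}
[4] or   $r1, $r2, $r2  →  {$r0:0, $r1:10, $r2:10, $r3:4, $r4:14, $r5:4}
[5] nor  $r0, $r2, $r5  →  {$r0:0, $r1:10, $r2:10, $r3:4, $r4:14, $r5:4}
[6] bne  $r0, $r2, L8  →  {$r0:0, $r1:10, $r2:10, $r3:4, $r4:14, $r5:4}  ⟨branch taken⟩
[7] sub  $r2, $r0, $r4  →  {$r0:0, $r1:10, $r2:65522, $r3:4, $r4:14, $r5:4}
[8] xori  $r4, $r5, 6  →  {$r0:0, $r1:10, $r2:65522, $r3:4, $r4:2, $r5:4}
[9] nor  $r5, $r4, $r1  →  {$r0:0, $r1:10, $r2:65522, $r3:4, $r4:2, $r5:65525}
[10] slt  $r1, $r4, $r4  →  {$r0:0, $r1:0, $r2:65522, $r3:4, $r4:2, $r5:65525}
[11] slti  $r4, $r2, 1  →  {$r0:0, $r1:0, $r2:65522, $r3:4, $r4:0, $r5:65525}

$r0=0 $r1=0 $r2=65522 $r3=4 $r4=0 $r5=65525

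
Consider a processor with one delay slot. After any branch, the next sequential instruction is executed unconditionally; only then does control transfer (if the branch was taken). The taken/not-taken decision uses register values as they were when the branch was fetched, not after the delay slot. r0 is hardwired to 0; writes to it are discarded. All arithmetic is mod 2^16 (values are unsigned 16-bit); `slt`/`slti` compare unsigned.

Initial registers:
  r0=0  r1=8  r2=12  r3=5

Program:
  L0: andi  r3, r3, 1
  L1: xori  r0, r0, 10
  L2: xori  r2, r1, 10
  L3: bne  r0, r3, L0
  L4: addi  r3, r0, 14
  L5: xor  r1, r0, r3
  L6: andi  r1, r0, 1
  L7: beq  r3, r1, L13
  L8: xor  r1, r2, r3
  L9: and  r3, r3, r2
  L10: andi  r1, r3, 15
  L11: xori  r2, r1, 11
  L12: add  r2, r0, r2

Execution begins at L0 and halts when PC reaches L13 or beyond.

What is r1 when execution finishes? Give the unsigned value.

2

#0 andi  r3, r3, 1 ; 0/8/12/1
#1 xori  r0, r0, 10 ; 0/8/12/1
#2 xori  r2, r1, 10 ; 0/8/2/1
#3 bne  r0, r3, L0 ; 0/8/2/1 ; →target
#4 addi  r3, r0, 14 ; 0/8/2/14
#0 andi  r3, r3, 1 ; 0/8/2/0
#1 xori  r0, r0, 10 ; 0/8/2/0
#2 xori  r2, r1, 10 ; 0/8/2/0
#3 bne  r0, r3, L0 ; 0/8/2/0 ; →fallthru
#4 addi  r3, r0, 14 ; 0/8/2/14
#5 xor  r1, r0, r3 ; 0/14/2/14
#6 andi  r1, r0, 1 ; 0/0/2/14
#7 beq  r3, r1, L13 ; 0/0/2/14 ; →fallthru
#8 xor  r1, r2, r3 ; 0/12/2/14
#9 and  r3, r3, r2 ; 0/12/2/2
#10 andi  r1, r3, 15 ; 0/2/2/2
#11 xori  r2, r1, 11 ; 0/2/9/2
#12 add  r2, r0, r2 ; 0/2/9/2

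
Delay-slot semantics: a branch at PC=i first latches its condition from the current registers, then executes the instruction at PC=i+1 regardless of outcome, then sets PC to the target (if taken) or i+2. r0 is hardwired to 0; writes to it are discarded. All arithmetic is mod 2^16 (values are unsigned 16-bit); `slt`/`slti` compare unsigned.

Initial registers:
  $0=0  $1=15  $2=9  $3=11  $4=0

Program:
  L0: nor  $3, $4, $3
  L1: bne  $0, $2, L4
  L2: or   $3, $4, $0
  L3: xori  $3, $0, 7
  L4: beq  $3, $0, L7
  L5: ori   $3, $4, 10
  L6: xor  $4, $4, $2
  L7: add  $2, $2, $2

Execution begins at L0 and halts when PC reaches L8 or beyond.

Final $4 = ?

0

[0] nor  $3, $4, $3  →  {$0:0, $1:15, $2:9, $3:65524, $4:0}
[1] bne  $0, $2, L4  →  {$0:0, $1:15, $2:9, $3:65524, $4:0}  ⟨branch taken⟩
[2] or   $3, $4, $0  →  {$0:0, $1:15, $2:9, $3:0, $4:0}
[4] beq  $3, $0, L7  →  {$0:0, $1:15, $2:9, $3:0, $4:0}  ⟨branch taken⟩
[5] ori   $3, $4, 10  →  {$0:0, $1:15, $2:9, $3:10, $4:0}
[7] add  $2, $2, $2  →  {$0:0, $1:15, $2:18, $3:10, $4:0}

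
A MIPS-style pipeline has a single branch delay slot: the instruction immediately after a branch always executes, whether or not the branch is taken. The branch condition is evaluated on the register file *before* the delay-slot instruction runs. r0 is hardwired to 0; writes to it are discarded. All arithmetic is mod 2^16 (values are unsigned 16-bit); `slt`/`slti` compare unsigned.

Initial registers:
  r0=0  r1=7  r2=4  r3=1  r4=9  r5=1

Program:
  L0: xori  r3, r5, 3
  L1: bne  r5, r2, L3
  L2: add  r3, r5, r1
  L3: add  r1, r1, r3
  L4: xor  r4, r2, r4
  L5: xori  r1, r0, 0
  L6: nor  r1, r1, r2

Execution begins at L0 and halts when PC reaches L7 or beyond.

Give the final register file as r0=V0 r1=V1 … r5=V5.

PC=0  xori  r3, r5, 3        | r0=0 r1=7 r2=4 r3=2 r4=9 r5=1
PC=1  bne  r5, r2, L3        | r0=0 r1=7 r2=4 r3=2 r4=9 r5=1  [TAKEN]
PC=2  add  r3, r5, r1        | r0=0 r1=7 r2=4 r3=8 r4=9 r5=1
PC=3  add  r1, r1, r3        | r0=0 r1=15 r2=4 r3=8 r4=9 r5=1
PC=4  xor  r4, r2, r4        | r0=0 r1=15 r2=4 r3=8 r4=13 r5=1
PC=5  xori  r1, r0, 0        | r0=0 r1=0 r2=4 r3=8 r4=13 r5=1
PC=6  nor  r1, r1, r2        | r0=0 r1=65531 r2=4 r3=8 r4=13 r5=1

r0=0 r1=65531 r2=4 r3=8 r4=13 r5=1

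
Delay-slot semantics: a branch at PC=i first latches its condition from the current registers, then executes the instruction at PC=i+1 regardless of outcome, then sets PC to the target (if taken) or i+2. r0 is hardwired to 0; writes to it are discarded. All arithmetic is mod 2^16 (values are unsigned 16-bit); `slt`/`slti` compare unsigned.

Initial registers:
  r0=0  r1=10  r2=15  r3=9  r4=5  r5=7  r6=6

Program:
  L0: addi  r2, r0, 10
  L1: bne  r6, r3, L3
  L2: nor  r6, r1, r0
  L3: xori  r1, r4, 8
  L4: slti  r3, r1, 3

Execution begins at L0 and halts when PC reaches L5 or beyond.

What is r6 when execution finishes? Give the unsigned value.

65525

  step pc=0: addi  r2, r0, 10  regs=(0,10,10,9,5,7,6)
  step pc=1: bne  r6, r3, L3  cond=T  regs=(0,10,10,9,5,7,6)
  step pc=2: nor  r6, r1, r0  regs=(0,10,10,9,5,7,65525)
  step pc=3: xori  r1, r4, 8  regs=(0,13,10,9,5,7,65525)
  step pc=4: slti  r3, r1, 3  regs=(0,13,10,0,5,7,65525)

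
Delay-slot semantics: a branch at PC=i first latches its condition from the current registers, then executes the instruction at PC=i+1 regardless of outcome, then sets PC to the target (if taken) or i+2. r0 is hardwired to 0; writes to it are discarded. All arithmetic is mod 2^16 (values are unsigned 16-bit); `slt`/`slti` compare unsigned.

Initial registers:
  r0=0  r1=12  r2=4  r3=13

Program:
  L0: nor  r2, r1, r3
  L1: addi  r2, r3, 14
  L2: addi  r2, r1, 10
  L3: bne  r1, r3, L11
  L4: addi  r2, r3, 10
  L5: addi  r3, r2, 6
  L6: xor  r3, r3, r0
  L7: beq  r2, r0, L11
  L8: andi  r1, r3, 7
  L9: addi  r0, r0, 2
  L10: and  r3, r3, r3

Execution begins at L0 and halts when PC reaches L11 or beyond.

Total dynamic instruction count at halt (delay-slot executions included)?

5

  step pc=0: nor  r2, r1, r3  regs=(0,12,65522,13)
  step pc=1: addi  r2, r3, 14  regs=(0,12,27,13)
  step pc=2: addi  r2, r1, 10  regs=(0,12,22,13)
  step pc=3: bne  r1, r3, L11  cond=T  regs=(0,12,22,13)
  step pc=4: addi  r2, r3, 10  regs=(0,12,23,13)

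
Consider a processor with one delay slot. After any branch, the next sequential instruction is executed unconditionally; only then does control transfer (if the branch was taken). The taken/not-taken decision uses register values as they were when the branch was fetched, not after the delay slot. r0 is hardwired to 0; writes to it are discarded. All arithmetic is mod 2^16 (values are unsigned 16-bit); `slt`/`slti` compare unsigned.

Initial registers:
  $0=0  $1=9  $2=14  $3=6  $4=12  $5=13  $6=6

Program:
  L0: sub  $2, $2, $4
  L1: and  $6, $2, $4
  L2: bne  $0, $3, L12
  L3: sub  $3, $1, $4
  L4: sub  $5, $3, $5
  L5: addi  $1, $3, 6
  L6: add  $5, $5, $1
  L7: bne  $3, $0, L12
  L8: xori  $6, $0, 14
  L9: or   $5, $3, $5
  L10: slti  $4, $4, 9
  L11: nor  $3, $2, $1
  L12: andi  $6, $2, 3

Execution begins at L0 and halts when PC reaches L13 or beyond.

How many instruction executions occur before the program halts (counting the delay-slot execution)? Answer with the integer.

#0 sub  $2, $2, $4 ; 0/9/2/6/12/13/6
#1 and  $6, $2, $4 ; 0/9/2/6/12/13/0
#2 bne  $0, $3, L12 ; 0/9/2/6/12/13/0 ; →target
#3 sub  $3, $1, $4 ; 0/9/2/65533/12/13/0
#12 andi  $6, $2, 3 ; 0/9/2/65533/12/13/2

5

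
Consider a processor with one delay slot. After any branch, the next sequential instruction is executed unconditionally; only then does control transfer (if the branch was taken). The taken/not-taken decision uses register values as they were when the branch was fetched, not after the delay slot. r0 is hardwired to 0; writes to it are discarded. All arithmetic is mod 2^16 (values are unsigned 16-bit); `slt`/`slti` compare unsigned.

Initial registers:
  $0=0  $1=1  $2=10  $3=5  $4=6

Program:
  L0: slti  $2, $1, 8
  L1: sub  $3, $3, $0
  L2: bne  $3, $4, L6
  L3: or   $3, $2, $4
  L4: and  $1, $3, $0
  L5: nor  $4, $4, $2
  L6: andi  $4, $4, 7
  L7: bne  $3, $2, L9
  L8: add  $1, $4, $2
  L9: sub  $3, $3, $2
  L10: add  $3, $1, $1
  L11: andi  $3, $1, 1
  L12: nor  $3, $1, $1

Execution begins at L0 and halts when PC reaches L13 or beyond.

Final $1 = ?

7

#0 slti  $2, $1, 8 ; 0/1/1/5/6
#1 sub  $3, $3, $0 ; 0/1/1/5/6
#2 bne  $3, $4, L6 ; 0/1/1/5/6 ; →target
#3 or   $3, $2, $4 ; 0/1/1/7/6
#6 andi  $4, $4, 7 ; 0/1/1/7/6
#7 bne  $3, $2, L9 ; 0/1/1/7/6 ; →target
#8 add  $1, $4, $2 ; 0/7/1/7/6
#9 sub  $3, $3, $2 ; 0/7/1/6/6
#10 add  $3, $1, $1 ; 0/7/1/14/6
#11 andi  $3, $1, 1 ; 0/7/1/1/6
#12 nor  $3, $1, $1 ; 0/7/1/65528/6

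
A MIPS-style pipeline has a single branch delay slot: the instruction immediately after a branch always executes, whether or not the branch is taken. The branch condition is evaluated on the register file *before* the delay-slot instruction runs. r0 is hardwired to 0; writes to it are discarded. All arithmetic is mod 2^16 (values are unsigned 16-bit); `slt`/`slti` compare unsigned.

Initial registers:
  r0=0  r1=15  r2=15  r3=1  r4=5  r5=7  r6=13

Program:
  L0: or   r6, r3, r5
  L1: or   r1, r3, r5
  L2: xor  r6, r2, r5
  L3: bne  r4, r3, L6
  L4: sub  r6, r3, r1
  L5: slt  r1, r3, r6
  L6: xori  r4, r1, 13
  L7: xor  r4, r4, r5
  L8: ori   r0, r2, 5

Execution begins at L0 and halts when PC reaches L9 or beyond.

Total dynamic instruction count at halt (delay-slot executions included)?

8

PC=0  or   r6, r3, r5        | r0=0 r1=15 r2=15 r3=1 r4=5 r5=7 r6=7
PC=1  or   r1, r3, r5        | r0=0 r1=7 r2=15 r3=1 r4=5 r5=7 r6=7
PC=2  xor  r6, r2, r5        | r0=0 r1=7 r2=15 r3=1 r4=5 r5=7 r6=8
PC=3  bne  r4, r3, L6        | r0=0 r1=7 r2=15 r3=1 r4=5 r5=7 r6=8  [TAKEN]
PC=4  sub  r6, r3, r1        | r0=0 r1=7 r2=15 r3=1 r4=5 r5=7 r6=65530
PC=6  xori  r4, r1, 13       | r0=0 r1=7 r2=15 r3=1 r4=10 r5=7 r6=65530
PC=7  xor  r4, r4, r5        | r0=0 r1=7 r2=15 r3=1 r4=13 r5=7 r6=65530
PC=8  ori   r0, r2, 5        | r0=0 r1=7 r2=15 r3=1 r4=13 r5=7 r6=65530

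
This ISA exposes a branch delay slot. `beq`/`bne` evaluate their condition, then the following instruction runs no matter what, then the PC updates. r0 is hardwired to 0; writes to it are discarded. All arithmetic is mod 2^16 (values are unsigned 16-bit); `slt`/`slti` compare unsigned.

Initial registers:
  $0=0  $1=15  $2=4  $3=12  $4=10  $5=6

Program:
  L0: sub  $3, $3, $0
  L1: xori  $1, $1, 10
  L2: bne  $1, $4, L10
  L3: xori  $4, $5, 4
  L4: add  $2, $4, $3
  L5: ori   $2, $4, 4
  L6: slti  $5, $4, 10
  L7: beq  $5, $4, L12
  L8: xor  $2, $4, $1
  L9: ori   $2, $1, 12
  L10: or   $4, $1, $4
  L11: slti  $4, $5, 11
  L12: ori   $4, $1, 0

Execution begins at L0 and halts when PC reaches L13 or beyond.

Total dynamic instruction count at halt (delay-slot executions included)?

#0 sub  $3, $3, $0 ; 0/15/4/12/10/6
#1 xori  $1, $1, 10 ; 0/5/4/12/10/6
#2 bne  $1, $4, L10 ; 0/5/4/12/10/6 ; →target
#3 xori  $4, $5, 4 ; 0/5/4/12/2/6
#10 or   $4, $1, $4 ; 0/5/4/12/7/6
#11 slti  $4, $5, 11 ; 0/5/4/12/1/6
#12 ori   $4, $1, 0 ; 0/5/4/12/5/6

7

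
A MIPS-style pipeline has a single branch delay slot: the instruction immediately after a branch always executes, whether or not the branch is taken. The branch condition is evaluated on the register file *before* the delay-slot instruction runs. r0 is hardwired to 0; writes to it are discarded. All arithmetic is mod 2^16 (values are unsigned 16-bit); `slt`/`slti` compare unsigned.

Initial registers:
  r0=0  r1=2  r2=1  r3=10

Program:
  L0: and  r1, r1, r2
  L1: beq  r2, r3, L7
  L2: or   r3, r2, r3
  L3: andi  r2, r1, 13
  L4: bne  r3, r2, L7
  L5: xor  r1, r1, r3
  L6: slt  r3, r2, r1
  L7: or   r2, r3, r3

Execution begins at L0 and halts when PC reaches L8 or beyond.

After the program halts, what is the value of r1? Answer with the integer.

[0] and  r1, r1, r2  →  {r0:0, r1:0, r2:1, r3:10}
[1] beq  r2, r3, L7  →  {r0:0, r1:0, r2:1, r3:10}  ⟨branch fallthrough⟩
[2] or   r3, r2, r3  →  {r0:0, r1:0, r2:1, r3:11}
[3] andi  r2, r1, 13  →  {r0:0, r1:0, r2:0, r3:11}
[4] bne  r3, r2, L7  →  {r0:0, r1:0, r2:0, r3:11}  ⟨branch taken⟩
[5] xor  r1, r1, r3  →  {r0:0, r1:11, r2:0, r3:11}
[7] or   r2, r3, r3  →  {r0:0, r1:11, r2:11, r3:11}

11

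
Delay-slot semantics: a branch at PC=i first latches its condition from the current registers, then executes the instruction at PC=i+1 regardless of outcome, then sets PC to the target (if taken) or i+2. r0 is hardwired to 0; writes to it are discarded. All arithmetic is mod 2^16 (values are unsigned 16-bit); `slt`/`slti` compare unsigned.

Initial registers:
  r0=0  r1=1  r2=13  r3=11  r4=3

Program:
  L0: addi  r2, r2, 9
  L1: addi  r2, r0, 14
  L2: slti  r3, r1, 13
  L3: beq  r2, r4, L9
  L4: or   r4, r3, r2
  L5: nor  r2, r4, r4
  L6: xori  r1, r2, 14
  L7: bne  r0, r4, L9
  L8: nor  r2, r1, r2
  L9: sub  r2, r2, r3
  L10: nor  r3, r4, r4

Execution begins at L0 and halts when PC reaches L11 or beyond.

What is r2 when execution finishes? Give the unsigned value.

0

  step pc=0: addi  r2, r2, 9  regs=(0,1,22,11,3)
  step pc=1: addi  r2, r0, 14  regs=(0,1,14,11,3)
  step pc=2: slti  r3, r1, 13  regs=(0,1,14,1,3)
  step pc=3: beq  r2, r4, L9  cond=F  regs=(0,1,14,1,3)
  step pc=4: or   r4, r3, r2  regs=(0,1,14,1,15)
  step pc=5: nor  r2, r4, r4  regs=(0,1,65520,1,15)
  step pc=6: xori  r1, r2, 14  regs=(0,65534,65520,1,15)
  step pc=7: bne  r0, r4, L9  cond=T  regs=(0,65534,65520,1,15)
  step pc=8: nor  r2, r1, r2  regs=(0,65534,1,1,15)
  step pc=9: sub  r2, r2, r3  regs=(0,65534,0,1,15)
  step pc=10: nor  r3, r4, r4  regs=(0,65534,0,65520,15)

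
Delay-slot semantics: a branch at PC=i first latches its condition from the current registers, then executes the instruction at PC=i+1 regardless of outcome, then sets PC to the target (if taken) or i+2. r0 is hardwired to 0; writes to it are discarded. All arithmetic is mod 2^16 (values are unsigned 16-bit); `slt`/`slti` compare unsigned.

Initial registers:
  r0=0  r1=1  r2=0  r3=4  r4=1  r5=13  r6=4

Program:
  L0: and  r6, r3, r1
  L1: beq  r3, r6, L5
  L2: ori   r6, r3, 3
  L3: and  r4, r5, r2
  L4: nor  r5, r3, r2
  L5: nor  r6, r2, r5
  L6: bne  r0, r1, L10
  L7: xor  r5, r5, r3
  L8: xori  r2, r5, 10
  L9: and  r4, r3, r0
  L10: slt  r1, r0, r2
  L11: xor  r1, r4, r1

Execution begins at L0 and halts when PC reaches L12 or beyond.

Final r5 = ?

65535

PC=0  and  r6, r3, r1        | r0=0 r1=1 r2=0 r3=4 r4=1 r5=13 r6=0
PC=1  beq  r3, r6, L5        | r0=0 r1=1 r2=0 r3=4 r4=1 r5=13 r6=0  [not taken]
PC=2  ori   r6, r3, 3        | r0=0 r1=1 r2=0 r3=4 r4=1 r5=13 r6=7
PC=3  and  r4, r5, r2        | r0=0 r1=1 r2=0 r3=4 r4=0 r5=13 r6=7
PC=4  nor  r5, r3, r2        | r0=0 r1=1 r2=0 r3=4 r4=0 r5=65531 r6=7
PC=5  nor  r6, r2, r5        | r0=0 r1=1 r2=0 r3=4 r4=0 r5=65531 r6=4
PC=6  bne  r0, r1, L10       | r0=0 r1=1 r2=0 r3=4 r4=0 r5=65531 r6=4  [TAKEN]
PC=7  xor  r5, r5, r3        | r0=0 r1=1 r2=0 r3=4 r4=0 r5=65535 r6=4
PC=10 slt  r1, r0, r2        | r0=0 r1=0 r2=0 r3=4 r4=0 r5=65535 r6=4
PC=11 xor  r1, r4, r1        | r0=0 r1=0 r2=0 r3=4 r4=0 r5=65535 r6=4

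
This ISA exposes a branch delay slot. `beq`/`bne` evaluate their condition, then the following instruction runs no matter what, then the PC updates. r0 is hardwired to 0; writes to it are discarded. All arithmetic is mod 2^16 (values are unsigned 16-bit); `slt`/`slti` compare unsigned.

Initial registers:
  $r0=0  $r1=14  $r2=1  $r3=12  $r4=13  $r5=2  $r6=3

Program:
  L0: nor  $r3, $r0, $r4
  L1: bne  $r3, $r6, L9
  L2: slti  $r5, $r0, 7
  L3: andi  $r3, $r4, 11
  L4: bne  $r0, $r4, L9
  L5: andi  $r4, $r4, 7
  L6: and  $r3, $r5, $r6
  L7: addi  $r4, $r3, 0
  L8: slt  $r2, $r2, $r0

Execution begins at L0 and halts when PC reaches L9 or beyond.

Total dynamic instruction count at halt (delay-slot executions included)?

3

[0] nor  $r3, $r0, $r4  →  {$r0:0, $r1:14, $r2:1, $r3:65522, $r4:13, $r5:2, $r6:3}
[1] bne  $r3, $r6, L9  →  {$r0:0, $r1:14, $r2:1, $r3:65522, $r4:13, $r5:2, $r6:3}  ⟨branch taken⟩
[2] slti  $r5, $r0, 7  →  {$r0:0, $r1:14, $r2:1, $r3:65522, $r4:13, $r5:1, $r6:3}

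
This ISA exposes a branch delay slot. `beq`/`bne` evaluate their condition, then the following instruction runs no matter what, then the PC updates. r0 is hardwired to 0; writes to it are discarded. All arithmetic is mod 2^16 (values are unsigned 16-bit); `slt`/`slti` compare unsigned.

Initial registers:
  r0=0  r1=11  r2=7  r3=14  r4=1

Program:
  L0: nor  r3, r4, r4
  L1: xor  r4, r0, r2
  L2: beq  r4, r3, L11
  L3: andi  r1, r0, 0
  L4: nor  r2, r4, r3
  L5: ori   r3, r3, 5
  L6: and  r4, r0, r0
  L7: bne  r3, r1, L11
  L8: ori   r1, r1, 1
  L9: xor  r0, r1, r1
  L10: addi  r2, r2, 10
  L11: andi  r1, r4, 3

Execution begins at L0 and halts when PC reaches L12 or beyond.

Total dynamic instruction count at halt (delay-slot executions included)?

#0 nor  r3, r4, r4 ; 0/11/7/65534/1
#1 xor  r4, r0, r2 ; 0/11/7/65534/7
#2 beq  r4, r3, L11 ; 0/11/7/65534/7 ; →fallthru
#3 andi  r1, r0, 0 ; 0/0/7/65534/7
#4 nor  r2, r4, r3 ; 0/0/0/65534/7
#5 ori   r3, r3, 5 ; 0/0/0/65535/7
#6 and  r4, r0, r0 ; 0/0/0/65535/0
#7 bne  r3, r1, L11 ; 0/0/0/65535/0 ; →target
#8 ori   r1, r1, 1 ; 0/1/0/65535/0
#11 andi  r1, r4, 3 ; 0/0/0/65535/0

10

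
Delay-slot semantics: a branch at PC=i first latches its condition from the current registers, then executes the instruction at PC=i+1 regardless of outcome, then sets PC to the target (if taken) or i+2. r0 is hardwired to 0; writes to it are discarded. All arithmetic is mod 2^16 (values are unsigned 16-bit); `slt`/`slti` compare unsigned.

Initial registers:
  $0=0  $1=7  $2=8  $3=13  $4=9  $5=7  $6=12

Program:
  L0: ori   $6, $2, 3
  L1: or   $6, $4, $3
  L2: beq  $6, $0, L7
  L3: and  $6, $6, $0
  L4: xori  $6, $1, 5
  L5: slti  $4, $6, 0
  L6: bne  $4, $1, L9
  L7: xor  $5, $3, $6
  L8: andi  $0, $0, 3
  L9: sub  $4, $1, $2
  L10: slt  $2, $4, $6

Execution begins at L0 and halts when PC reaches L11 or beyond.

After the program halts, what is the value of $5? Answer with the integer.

15

  step pc=0: ori   $6, $2, 3  regs=(0,7,8,13,9,7,11)
  step pc=1: or   $6, $4, $3  regs=(0,7,8,13,9,7,13)
  step pc=2: beq  $6, $0, L7  cond=F  regs=(0,7,8,13,9,7,13)
  step pc=3: and  $6, $6, $0  regs=(0,7,8,13,9,7,0)
  step pc=4: xori  $6, $1, 5  regs=(0,7,8,13,9,7,2)
  step pc=5: slti  $4, $6, 0  regs=(0,7,8,13,0,7,2)
  step pc=6: bne  $4, $1, L9  cond=T  regs=(0,7,8,13,0,7,2)
  step pc=7: xor  $5, $3, $6  regs=(0,7,8,13,0,15,2)
  step pc=9: sub  $4, $1, $2  regs=(0,7,8,13,65535,15,2)
  step pc=10: slt  $2, $4, $6  regs=(0,7,0,13,65535,15,2)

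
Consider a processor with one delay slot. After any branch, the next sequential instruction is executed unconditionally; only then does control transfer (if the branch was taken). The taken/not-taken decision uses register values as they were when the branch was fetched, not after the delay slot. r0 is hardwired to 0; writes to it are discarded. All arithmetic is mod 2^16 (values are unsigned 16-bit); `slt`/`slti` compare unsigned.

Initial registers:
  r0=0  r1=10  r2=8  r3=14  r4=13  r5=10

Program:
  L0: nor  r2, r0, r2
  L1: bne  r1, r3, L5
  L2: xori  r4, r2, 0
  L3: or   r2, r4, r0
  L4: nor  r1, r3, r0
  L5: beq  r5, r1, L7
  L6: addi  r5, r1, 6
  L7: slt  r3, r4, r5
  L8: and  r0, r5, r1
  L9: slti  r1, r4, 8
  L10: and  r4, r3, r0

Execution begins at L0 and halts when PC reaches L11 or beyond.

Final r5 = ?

16

#0 nor  r2, r0, r2 ; 0/10/65527/14/13/10
#1 bne  r1, r3, L5 ; 0/10/65527/14/13/10 ; →target
#2 xori  r4, r2, 0 ; 0/10/65527/14/65527/10
#5 beq  r5, r1, L7 ; 0/10/65527/14/65527/10 ; →target
#6 addi  r5, r1, 6 ; 0/10/65527/14/65527/16
#7 slt  r3, r4, r5 ; 0/10/65527/0/65527/16
#8 and  r0, r5, r1 ; 0/10/65527/0/65527/16
#9 slti  r1, r4, 8 ; 0/0/65527/0/65527/16
#10 and  r4, r3, r0 ; 0/0/65527/0/0/16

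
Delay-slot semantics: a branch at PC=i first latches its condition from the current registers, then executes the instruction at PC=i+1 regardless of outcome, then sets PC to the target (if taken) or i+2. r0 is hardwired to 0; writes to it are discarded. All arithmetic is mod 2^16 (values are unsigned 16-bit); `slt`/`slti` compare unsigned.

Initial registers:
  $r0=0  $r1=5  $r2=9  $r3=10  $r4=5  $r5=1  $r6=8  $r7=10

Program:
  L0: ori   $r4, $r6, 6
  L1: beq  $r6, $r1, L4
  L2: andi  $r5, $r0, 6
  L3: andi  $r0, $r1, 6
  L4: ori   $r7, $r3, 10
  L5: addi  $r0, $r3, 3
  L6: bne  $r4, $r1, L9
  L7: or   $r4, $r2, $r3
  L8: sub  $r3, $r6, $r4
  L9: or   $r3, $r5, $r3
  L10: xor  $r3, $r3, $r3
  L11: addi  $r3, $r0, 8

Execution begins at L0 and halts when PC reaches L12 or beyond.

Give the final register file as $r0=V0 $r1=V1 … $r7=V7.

$r0=0 $r1=5 $r2=9 $r3=8 $r4=11 $r5=0 $r6=8 $r7=10

  step pc=0: ori   $r4, $r6, 6  regs=(0,5,9,10,14,1,8,10)
  step pc=1: beq  $r6, $r1, L4  cond=F  regs=(0,5,9,10,14,1,8,10)
  step pc=2: andi  $r5, $r0, 6  regs=(0,5,9,10,14,0,8,10)
  step pc=3: andi  $r0, $r1, 6  regs=(0,5,9,10,14,0,8,10)
  step pc=4: ori   $r7, $r3, 10  regs=(0,5,9,10,14,0,8,10)
  step pc=5: addi  $r0, $r3, 3  regs=(0,5,9,10,14,0,8,10)
  step pc=6: bne  $r4, $r1, L9  cond=T  regs=(0,5,9,10,14,0,8,10)
  step pc=7: or   $r4, $r2, $r3  regs=(0,5,9,10,11,0,8,10)
  step pc=9: or   $r3, $r5, $r3  regs=(0,5,9,10,11,0,8,10)
  step pc=10: xor  $r3, $r3, $r3  regs=(0,5,9,0,11,0,8,10)
  step pc=11: addi  $r3, $r0, 8  regs=(0,5,9,8,11,0,8,10)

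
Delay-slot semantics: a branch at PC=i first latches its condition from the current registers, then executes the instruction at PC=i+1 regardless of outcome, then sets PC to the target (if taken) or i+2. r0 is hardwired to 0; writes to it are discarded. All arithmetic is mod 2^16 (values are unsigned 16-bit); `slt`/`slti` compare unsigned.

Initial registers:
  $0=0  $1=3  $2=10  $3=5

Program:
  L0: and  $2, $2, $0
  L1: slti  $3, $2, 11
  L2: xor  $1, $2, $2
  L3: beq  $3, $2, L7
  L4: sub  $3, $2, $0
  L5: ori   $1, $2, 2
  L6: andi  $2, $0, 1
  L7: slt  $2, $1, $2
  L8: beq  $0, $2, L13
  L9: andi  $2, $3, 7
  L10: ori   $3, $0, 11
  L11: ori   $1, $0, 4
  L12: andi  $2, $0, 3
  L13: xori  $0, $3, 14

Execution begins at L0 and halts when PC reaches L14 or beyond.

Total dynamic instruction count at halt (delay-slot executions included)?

[0] and  $2, $2, $0  →  {$0:0, $1:3, $2:0, $3:5}
[1] slti  $3, $2, 11  →  {$0:0, $1:3, $2:0, $3:1}
[2] xor  $1, $2, $2  →  {$0:0, $1:0, $2:0, $3:1}
[3] beq  $3, $2, L7  →  {$0:0, $1:0, $2:0, $3:1}  ⟨branch fallthrough⟩
[4] sub  $3, $2, $0  →  {$0:0, $1:0, $2:0, $3:0}
[5] ori   $1, $2, 2  →  {$0:0, $1:2, $2:0, $3:0}
[6] andi  $2, $0, 1  →  {$0:0, $1:2, $2:0, $3:0}
[7] slt  $2, $1, $2  →  {$0:0, $1:2, $2:0, $3:0}
[8] beq  $0, $2, L13  →  {$0:0, $1:2, $2:0, $3:0}  ⟨branch taken⟩
[9] andi  $2, $3, 7  →  {$0:0, $1:2, $2:0, $3:0}
[13] xori  $0, $3, 14  →  {$0:0, $1:2, $2:0, $3:0}

11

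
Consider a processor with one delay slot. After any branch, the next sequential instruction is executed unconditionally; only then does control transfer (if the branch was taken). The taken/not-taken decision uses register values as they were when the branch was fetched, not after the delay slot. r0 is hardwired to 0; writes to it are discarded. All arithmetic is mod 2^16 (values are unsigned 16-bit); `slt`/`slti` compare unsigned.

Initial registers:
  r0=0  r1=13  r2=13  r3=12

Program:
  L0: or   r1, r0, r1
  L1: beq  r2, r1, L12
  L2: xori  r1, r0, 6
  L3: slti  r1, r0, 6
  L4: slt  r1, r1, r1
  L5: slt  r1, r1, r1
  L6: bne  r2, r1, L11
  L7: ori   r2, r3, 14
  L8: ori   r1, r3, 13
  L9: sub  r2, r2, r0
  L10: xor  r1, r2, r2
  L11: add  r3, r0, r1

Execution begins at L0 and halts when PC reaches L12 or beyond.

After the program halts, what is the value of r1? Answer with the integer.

PC=0  or   r1, r0, r1        | r0=0 r1=13 r2=13 r3=12
PC=1  beq  r2, r1, L12       | r0=0 r1=13 r2=13 r3=12  [TAKEN]
PC=2  xori  r1, r0, 6        | r0=0 r1=6 r2=13 r3=12

6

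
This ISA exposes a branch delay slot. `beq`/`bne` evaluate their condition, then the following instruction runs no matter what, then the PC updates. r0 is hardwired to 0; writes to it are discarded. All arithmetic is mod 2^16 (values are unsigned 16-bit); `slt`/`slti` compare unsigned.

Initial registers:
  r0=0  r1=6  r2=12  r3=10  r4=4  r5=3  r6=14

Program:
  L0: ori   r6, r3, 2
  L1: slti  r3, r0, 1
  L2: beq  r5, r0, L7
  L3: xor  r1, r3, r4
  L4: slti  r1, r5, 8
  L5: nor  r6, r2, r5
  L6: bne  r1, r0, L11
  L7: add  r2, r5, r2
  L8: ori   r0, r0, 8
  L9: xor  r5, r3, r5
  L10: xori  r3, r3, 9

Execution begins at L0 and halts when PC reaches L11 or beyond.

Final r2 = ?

#0 ori   r6, r3, 2 ; 0/6/12/10/4/3/10
#1 slti  r3, r0, 1 ; 0/6/12/1/4/3/10
#2 beq  r5, r0, L7 ; 0/6/12/1/4/3/10 ; →fallthru
#3 xor  r1, r3, r4 ; 0/5/12/1/4/3/10
#4 slti  r1, r5, 8 ; 0/1/12/1/4/3/10
#5 nor  r6, r2, r5 ; 0/1/12/1/4/3/65520
#6 bne  r1, r0, L11 ; 0/1/12/1/4/3/65520 ; →target
#7 add  r2, r5, r2 ; 0/1/15/1/4/3/65520

15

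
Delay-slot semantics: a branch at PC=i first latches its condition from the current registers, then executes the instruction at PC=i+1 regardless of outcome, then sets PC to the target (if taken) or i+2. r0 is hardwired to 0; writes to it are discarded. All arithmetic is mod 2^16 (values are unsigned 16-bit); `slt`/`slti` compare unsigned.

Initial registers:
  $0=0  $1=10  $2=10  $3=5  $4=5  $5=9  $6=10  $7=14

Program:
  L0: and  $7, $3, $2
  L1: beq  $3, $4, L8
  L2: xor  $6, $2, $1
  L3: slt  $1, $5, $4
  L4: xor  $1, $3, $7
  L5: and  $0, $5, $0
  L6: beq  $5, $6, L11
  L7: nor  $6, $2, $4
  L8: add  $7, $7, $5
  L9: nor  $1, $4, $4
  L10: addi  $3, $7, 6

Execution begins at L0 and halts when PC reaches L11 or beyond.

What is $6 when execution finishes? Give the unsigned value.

  step pc=0: and  $7, $3, $2  regs=(0,10,10,5,5,9,10,0)
  step pc=1: beq  $3, $4, L8  cond=T  regs=(0,10,10,5,5,9,10,0)
  step pc=2: xor  $6, $2, $1  regs=(0,10,10,5,5,9,0,0)
  step pc=8: add  $7, $7, $5  regs=(0,10,10,5,5,9,0,9)
  step pc=9: nor  $1, $4, $4  regs=(0,65530,10,5,5,9,0,9)
  step pc=10: addi  $3, $7, 6  regs=(0,65530,10,15,5,9,0,9)

0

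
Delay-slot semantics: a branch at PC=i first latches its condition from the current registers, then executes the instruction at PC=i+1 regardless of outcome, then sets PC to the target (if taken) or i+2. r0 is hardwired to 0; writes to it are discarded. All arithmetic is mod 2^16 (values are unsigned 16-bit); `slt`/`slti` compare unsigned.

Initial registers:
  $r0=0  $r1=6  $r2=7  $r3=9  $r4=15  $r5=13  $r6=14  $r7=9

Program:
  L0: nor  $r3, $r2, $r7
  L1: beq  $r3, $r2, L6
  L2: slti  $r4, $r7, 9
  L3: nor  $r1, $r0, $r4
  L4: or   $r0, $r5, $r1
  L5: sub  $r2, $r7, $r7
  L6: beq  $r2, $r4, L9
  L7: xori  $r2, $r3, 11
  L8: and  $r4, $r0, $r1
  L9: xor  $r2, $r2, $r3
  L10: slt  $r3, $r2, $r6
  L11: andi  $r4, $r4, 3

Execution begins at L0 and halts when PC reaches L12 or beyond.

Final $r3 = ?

1

#0 nor  $r3, $r2, $r7 ; 0/6/7/65520/15/13/14/9
#1 beq  $r3, $r2, L6 ; 0/6/7/65520/15/13/14/9 ; →fallthru
#2 slti  $r4, $r7, 9 ; 0/6/7/65520/0/13/14/9
#3 nor  $r1, $r0, $r4 ; 0/65535/7/65520/0/13/14/9
#4 or   $r0, $r5, $r1 ; 0/65535/7/65520/0/13/14/9
#5 sub  $r2, $r7, $r7 ; 0/65535/0/65520/0/13/14/9
#6 beq  $r2, $r4, L9 ; 0/65535/0/65520/0/13/14/9 ; →target
#7 xori  $r2, $r3, 11 ; 0/65535/65531/65520/0/13/14/9
#9 xor  $r2, $r2, $r3 ; 0/65535/11/65520/0/13/14/9
#10 slt  $r3, $r2, $r6 ; 0/65535/11/1/0/13/14/9
#11 andi  $r4, $r4, 3 ; 0/65535/11/1/0/13/14/9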